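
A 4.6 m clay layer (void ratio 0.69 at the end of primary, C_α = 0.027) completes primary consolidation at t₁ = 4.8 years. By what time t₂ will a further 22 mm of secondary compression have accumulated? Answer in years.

t₂ ≈ 9.56 years

S_s = C_α·H/(1+e_p)·log₁₀(t₂/t₁) ⇒ log₁₀(t₂/t₁) = S_s·(1+e_p)/(C_α·H).
log₁₀(t₂/t₁) = 0.022 × (1+0.69) / (0.027×4.6) = 0.2994
t₂ = t₁ × 10^0.2994 = 4.8 × 1.992 = 9.563 years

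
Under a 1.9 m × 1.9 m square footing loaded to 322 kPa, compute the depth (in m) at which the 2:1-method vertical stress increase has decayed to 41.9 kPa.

2:1 spreading — at depth z the loaded area has grown by z in each plan dimension:
qB²/(B+z)² = Δσ_z ⇒ z = B(√(q/Δσ_z) − 1) = 1.9×(√(322/41.9) − 1) = 3.367 m

z ≈ 3.37 m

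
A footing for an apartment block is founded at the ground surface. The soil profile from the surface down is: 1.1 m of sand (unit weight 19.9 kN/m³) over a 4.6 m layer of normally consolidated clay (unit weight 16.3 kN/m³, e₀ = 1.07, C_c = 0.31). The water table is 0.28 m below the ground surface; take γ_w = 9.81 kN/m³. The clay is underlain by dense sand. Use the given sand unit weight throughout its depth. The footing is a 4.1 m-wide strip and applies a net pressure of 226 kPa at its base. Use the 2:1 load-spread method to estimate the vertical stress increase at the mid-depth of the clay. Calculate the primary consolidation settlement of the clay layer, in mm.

Mid-depth of clay below the ground surface: z = 1.1 + 4.6/2 = 3.4 m.
Total vertical stress at mid-clay: σ_v = 19.9×1.1 + 16.3×2.3 = 59.38 kPa.
Pore pressure: u = 9.81×(3.4 − 0.28) = 30.607 kPa.
Initial effective stress: σ'_0 = σ_v − u = 59.38 − 30.607 = 28.773 kPa.
Stress increase at mid-clay by the 2:1 spreading method:
Δσ = qB/(B+z) = 226×4.1/(4.1+3.4) = 123.55 kPa
Final effective stress: σ'_f = σ'_0 + Δσ = 28.773 + 123.55 = 152.32 kPa.
Normally consolidated clay, so the full stress increment lies on the virgin compression line:
S_c = C_c·H/(1+e₀)·log₁₀(σ'_f/σ'_0) = 0.31×4.6/(1+1.07)×log₁₀(152.32/28.773)
    = 0.68889 × 0.72377 = 0.4986 m

S_c ≈ 499 mm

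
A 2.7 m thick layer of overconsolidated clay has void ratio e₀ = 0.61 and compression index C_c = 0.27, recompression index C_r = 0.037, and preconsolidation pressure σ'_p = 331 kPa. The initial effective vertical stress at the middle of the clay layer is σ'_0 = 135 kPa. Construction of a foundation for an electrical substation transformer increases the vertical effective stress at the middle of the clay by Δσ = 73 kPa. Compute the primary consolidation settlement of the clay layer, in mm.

S_c ≈ 11.6 mm

Final effective stress: σ'_f = 135 + 73 = 208 kPa.
σ'_f = 208 ≤ σ'_p = 331 kPa, so the clay remains overconsolidated and only the recompression index applies:
S_c = C_r·H/(1+e₀)·log₁₀(σ'_f/σ'_0) = 0.037×2.7/1.61×log₁₀(208/135)
    = 0.062049 × 0.18773 = 0.01165 m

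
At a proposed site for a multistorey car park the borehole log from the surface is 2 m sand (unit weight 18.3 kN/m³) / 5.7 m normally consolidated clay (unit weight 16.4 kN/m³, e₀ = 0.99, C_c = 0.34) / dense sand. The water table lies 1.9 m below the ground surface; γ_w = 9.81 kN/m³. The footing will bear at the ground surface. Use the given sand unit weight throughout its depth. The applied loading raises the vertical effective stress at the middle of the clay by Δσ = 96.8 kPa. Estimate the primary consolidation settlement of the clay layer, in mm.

S_c ≈ 432 mm

Mid-depth of clay below the ground surface: z = 2 + 5.7/2 = 4.85 m.
Total vertical stress at mid-clay: σ_v = 18.3×2 + 16.4×2.85 = 83.34 kPa.
Pore pressure: u = 9.81×(4.85 − 1.9) = 28.94 kPa.
Initial effective stress: σ'_0 = σ_v − u = 83.34 − 28.94 = 54.4 kPa.
Final effective stress: σ'_f = σ'_0 + Δσ = 54.4 + 96.8 = 151.2 kPa.
Normally consolidated clay, so the full stress increment lies on the virgin compression line:
S_c = C_c·H/(1+e₀)·log₁₀(σ'_f/σ'_0) = 0.34×5.7/(1+0.99)×log₁₀(151.2/54.4)
    = 0.97387 × 0.44395 = 0.4323 m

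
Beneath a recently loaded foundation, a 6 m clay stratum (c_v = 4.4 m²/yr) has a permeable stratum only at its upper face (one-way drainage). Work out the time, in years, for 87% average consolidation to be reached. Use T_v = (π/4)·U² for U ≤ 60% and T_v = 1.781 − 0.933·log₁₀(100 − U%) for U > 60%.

t ≈ 6.07 years

Drainage path length: H_d = H = 6 m (single drainage).
U > 60%: T_v = 1.781 − 0.933·log₁₀(100 − 87) = 0.74169.
t = T_v·H_d²/c_v = 0.74169×6²/4.4 = 6.068 years.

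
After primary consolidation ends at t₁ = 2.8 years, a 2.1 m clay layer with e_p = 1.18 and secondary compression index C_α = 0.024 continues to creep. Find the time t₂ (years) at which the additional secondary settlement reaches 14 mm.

t₂ ≈ 11.3 years

S_s = C_α·H/(1+e_p)·log₁₀(t₂/t₁) ⇒ log₁₀(t₂/t₁) = S_s·(1+e_p)/(C_α·H).
log₁₀(t₂/t₁) = 0.014 × (1+1.18) / (0.024×2.1) = 0.6056
t₂ = t₁ × 10^0.6056 = 2.8 × 4.032 = 11.29 years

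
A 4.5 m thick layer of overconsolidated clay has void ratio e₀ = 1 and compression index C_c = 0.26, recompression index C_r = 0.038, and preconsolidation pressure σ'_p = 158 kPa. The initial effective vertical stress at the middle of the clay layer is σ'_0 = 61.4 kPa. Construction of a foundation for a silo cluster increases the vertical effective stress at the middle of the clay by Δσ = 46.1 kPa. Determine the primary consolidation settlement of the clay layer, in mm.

Final effective stress: σ'_f = 61.4 + 46.1 = 107.5 kPa.
σ'_f = 107.5 ≤ σ'_p = 158 kPa, so the clay remains overconsolidated and only the recompression index applies:
S_c = C_r·H/(1+e₀)·log₁₀(σ'_f/σ'_0) = 0.038×4.5/2×log₁₀(107.5/61.4)
    = 0.0855 × 0.24324 = 0.0208 m

S_c ≈ 20.8 mm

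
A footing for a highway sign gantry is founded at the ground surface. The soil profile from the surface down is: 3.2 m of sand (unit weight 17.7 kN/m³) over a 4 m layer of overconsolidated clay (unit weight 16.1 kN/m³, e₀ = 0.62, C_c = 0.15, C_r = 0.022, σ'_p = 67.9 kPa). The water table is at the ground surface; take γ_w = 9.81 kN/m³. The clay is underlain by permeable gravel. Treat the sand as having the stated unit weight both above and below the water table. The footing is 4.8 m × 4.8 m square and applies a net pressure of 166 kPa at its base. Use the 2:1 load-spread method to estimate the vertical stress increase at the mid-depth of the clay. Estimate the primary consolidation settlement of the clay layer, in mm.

S_c ≈ 32.1 mm

Mid-depth of clay below the ground surface: z = 3.2 + 4/2 = 5.2 m.
Total vertical stress at mid-clay: σ_v = 17.7×3.2 + 16.1×2 = 88.84 kPa.
Pore pressure: u = 9.81×(5.2 − 0) = 51.012 kPa.
Initial effective stress: σ'_0 = σ_v − u = 88.84 − 51.012 = 37.828 kPa.
Stress increase at mid-clay by the 2:1 spreading method:
Δσ = qBL/((B+z)(L+z)) = 166×4.8×4.8/((4.8+5.2)(4.8+5.2)) = 38.246 kPa
Final effective stress: σ'_f = 37.828 + 38.246 = 76.074 kPa.
σ'_f = 76.074 > σ'_p = 67.9 kPa, so the stress path crosses the preconsolidation pressure — recompression up to σ'_p, then virgin compression beyond:
S_c = H/(1+e₀)·[C_r·log₁₀(σ'_p/σ'_0) + C_c·log₁₀(σ'_f/σ'_p)]
    = 4/1.62 × [0.022×log₁₀(67.9/37.828) + 0.15×log₁₀(76.074/67.9)]
    = 2.4691 × [0.0055892 + 0.007405] = 0.03208 m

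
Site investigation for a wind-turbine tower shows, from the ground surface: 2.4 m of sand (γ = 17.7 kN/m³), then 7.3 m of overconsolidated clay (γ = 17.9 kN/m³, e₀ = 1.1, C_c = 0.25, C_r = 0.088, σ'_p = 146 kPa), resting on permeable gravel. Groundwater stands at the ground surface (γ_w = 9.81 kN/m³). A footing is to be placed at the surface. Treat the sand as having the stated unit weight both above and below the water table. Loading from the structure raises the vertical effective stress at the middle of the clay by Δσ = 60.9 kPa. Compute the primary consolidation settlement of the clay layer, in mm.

S_c ≈ 108 mm

Mid-depth of clay below the ground surface: z = 2.4 + 7.3/2 = 6.05 m.
Total vertical stress at mid-clay: σ_v = 17.7×2.4 + 17.9×3.65 = 107.81 kPa.
Pore pressure: u = 9.81×(6.05 − 0) = 59.351 kPa.
Initial effective stress: σ'_0 = σ_v − u = 107.81 − 59.351 = 48.459 kPa.
Final effective stress: σ'_f = 48.459 + 60.9 = 109.36 kPa.
σ'_f = 109.36 ≤ σ'_p = 146 kPa, so the clay remains overconsolidated and only the recompression index applies:
S_c = C_r·H/(1+e₀)·log₁₀(σ'_f/σ'_0) = 0.088×7.3/2.1×log₁₀(109.36/48.459)
    = 0.30591 × 0.35348 = 0.1081 m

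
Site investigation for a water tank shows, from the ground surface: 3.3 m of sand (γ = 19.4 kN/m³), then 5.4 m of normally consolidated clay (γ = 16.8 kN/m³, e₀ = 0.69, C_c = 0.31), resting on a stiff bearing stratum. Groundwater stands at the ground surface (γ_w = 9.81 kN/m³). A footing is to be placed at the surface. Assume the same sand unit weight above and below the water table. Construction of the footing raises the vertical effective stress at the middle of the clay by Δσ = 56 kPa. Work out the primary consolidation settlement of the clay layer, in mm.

S_c ≈ 321 mm

Mid-depth of clay below the ground surface: z = 3.3 + 5.4/2 = 6 m.
Total vertical stress at mid-clay: σ_v = 19.4×3.3 + 16.8×2.7 = 109.38 kPa.
Pore pressure: u = 9.81×(6 − 0) = 58.86 kPa.
Initial effective stress: σ'_0 = σ_v − u = 109.38 − 58.86 = 50.52 kPa.
Final effective stress: σ'_f = σ'_0 + Δσ = 50.52 + 56 = 106.52 kPa.
Normally consolidated clay, so the full stress increment lies on the virgin compression line:
S_c = C_c·H/(1+e₀)·log₁₀(σ'_f/σ'_0) = 0.31×5.4/(1+0.69)×log₁₀(106.52/50.52)
    = 0.99053 × 0.32397 = 0.3209 m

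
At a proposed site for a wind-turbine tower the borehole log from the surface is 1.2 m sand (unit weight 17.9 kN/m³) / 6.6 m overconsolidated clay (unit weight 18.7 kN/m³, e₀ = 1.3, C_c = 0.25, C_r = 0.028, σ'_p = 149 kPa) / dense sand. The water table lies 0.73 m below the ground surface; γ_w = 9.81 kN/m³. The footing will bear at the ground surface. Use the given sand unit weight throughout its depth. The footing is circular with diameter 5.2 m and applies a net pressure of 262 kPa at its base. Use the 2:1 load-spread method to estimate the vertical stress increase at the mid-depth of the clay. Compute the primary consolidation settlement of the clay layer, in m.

Mid-depth of clay below the ground surface: z = 1.2 + 6.6/2 = 4.5 m.
Total vertical stress at mid-clay: σ_v = 17.9×1.2 + 18.7×3.3 = 83.19 kPa.
Pore pressure: u = 9.81×(4.5 − 0.73) = 36.984 kPa.
Initial effective stress: σ'_0 = σ_v − u = 83.19 − 36.984 = 46.206 kPa.
Stress increase at mid-clay by the 2:1 spreading method:
Δσ ≈ qD²/(D+z)² = 262×5.2²/(5.2+4.5)² = 75.295 kPa
Final effective stress: σ'_f = 46.206 + 75.295 = 121.5 kPa.
σ'_f = 121.5 ≤ σ'_p = 149 kPa, so the clay remains overconsolidated and only the recompression index applies:
S_c = C_r·H/(1+e₀)·log₁₀(σ'_f/σ'_0) = 0.028×6.6/2.3×log₁₀(121.5/46.206)
    = 0.080349 × 0.41988 = 0.03374 m

S_c ≈ 0.0337 m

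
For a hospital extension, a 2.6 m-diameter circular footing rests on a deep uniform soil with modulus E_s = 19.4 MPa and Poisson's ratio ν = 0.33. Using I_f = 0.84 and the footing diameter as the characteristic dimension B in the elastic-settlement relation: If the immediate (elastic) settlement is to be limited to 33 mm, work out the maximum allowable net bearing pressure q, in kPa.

E_s = 19.4 MPa = 19400 kPa.
S_e = q·B·(1−ν²)/E_s · I_f  ⇒  q = S_e·E_s / (B·(1−ν²)·I_f).
q = 0.033 × 19400 / (2.6 × 0.8911 × 0.84) = 329 kPa

q ≈ 329 kPa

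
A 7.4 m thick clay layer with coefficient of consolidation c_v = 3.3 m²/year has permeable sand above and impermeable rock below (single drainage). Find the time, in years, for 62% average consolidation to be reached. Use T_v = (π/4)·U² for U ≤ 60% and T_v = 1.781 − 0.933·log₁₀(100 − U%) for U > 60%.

Drainage path length: H_d = H = 7.4 m (single drainage).
U > 60%: T_v = 1.781 − 0.933·log₁₀(100 − 62) = 0.30706.
t = T_v·H_d²/c_v = 0.30706×7.4²/3.3 = 5.095 years.

t ≈ 5.1 years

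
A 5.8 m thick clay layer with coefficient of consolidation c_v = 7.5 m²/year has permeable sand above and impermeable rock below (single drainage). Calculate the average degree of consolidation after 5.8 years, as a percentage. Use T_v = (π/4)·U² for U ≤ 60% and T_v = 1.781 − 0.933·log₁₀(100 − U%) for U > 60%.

Drainage path length: H_d = H = 5.8 m (single drainage).
T_v = c_v·t/H_d² = 7.5×5.8/5.8² = 1.2931.
T_v = 1.2931 corresponds to the U > 60% branch:
U = 1 − 10^((1.781 − T_v)/0.933)/100 = 0.9667

U ≈ 96.7 %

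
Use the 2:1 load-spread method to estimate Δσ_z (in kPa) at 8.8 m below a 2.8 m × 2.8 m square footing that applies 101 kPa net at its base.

Δσ_z ≈ 5.88 kPa

By the 2:1 method the load spreads at 1 horizontal : 2 vertical, so at depth z the loaded area has grown by z in each plan dimension:
Δσ = qBL/((B+z)(L+z)) = 101×2.8×2.8/((2.8+8.8)(2.8+8.8)) = 5.8847 kPa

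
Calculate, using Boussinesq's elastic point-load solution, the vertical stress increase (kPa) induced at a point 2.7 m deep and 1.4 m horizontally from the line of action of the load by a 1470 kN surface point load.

Boussinesq vertical stress below a point load on an elastic half-space:
Δσ_z = 3P/(2πz²) · [1 + (r/z)²]^(−5/2)
r/z = 1.4/2.7 = 0.51852; [1+(r/z)²]^(−5/2) = 0.5514.
Δσ_z = 3×1470/(2π×2.7²) × 0.5514 = 96.279 × 0.5514 = 53.09 kPa

Δσ_z ≈ 53.1 kPa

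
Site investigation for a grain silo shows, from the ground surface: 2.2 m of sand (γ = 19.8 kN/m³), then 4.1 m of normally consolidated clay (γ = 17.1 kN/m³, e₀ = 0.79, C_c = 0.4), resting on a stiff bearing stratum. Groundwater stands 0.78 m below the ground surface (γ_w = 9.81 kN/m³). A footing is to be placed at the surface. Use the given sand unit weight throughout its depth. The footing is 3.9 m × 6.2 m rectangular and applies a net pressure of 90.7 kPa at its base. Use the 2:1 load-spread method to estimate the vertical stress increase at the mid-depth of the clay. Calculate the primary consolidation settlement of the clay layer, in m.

Mid-depth of clay below the ground surface: z = 2.2 + 4.1/2 = 4.25 m.
Total vertical stress at mid-clay: σ_v = 19.8×2.2 + 17.1×2.05 = 78.615 kPa.
Pore pressure: u = 9.81×(4.25 − 0.78) = 34.041 kPa.
Initial effective stress: σ'_0 = σ_v − u = 78.615 − 34.041 = 44.574 kPa.
Stress increase at mid-clay by the 2:1 spreading method:
Δσ = qBL/((B+z)(L+z)) = 90.7×3.9×6.2/((3.9+4.25)(6.2+4.25)) = 25.751 kPa
Final effective stress: σ'_f = σ'_0 + Δσ = 44.574 + 25.751 = 70.325 kPa.
Normally consolidated clay, so the full stress increment lies on the virgin compression line:
S_c = C_c·H/(1+e₀)·log₁₀(σ'_f/σ'_0) = 0.4×4.1/(1+0.79)×log₁₀(70.325/44.574)
    = 0.9162 × 0.19803 = 0.1814 m

S_c ≈ 0.181 m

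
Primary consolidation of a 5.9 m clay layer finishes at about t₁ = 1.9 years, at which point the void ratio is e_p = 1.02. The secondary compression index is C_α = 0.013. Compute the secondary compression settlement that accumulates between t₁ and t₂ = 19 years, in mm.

S_s ≈ 38 mm

Secondary compression: S_s = C_α·H/(1+e_p)·log₁₀(t₂/t₁)
S_s = 0.013×5.9/(1+1.02)×log₁₀(19/1.9)
    = 0.03797 × 1 = 0.03797 m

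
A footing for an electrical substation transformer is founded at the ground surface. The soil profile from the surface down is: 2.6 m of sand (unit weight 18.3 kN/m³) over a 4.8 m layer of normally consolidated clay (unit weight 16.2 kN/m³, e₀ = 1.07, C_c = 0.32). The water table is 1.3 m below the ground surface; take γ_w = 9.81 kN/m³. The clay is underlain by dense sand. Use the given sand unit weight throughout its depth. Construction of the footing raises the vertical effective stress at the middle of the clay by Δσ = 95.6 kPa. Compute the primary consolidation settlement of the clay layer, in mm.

Mid-depth of clay below the ground surface: z = 2.6 + 4.8/2 = 5 m.
Total vertical stress at mid-clay: σ_v = 18.3×2.6 + 16.2×2.4 = 86.46 kPa.
Pore pressure: u = 9.81×(5 − 1.3) = 36.297 kPa.
Initial effective stress: σ'_0 = σ_v − u = 86.46 − 36.297 = 50.163 kPa.
Final effective stress: σ'_f = σ'_0 + Δσ = 50.163 + 95.6 = 145.76 kPa.
Normally consolidated clay, so the full stress increment lies on the virgin compression line:
S_c = C_c·H/(1+e₀)·log₁₀(σ'_f/σ'_0) = 0.32×4.8/(1+1.07)×log₁₀(145.76/50.163)
    = 0.74203 × 0.46325 = 0.3437 m

S_c ≈ 344 mm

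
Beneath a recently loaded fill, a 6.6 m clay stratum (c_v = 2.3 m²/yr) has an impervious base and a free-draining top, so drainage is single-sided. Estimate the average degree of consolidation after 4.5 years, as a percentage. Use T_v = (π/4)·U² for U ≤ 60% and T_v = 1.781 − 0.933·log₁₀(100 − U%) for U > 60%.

U ≈ 55 %

Drainage path length: H_d = H = 6.6 m (single drainage).
T_v = c_v·t/H_d² = 2.3×4.5/6.6² = 0.2376.
T_v = 0.2376 corresponds to the U ≤ 60% branch:
U = √(4T_v/π) = 0.55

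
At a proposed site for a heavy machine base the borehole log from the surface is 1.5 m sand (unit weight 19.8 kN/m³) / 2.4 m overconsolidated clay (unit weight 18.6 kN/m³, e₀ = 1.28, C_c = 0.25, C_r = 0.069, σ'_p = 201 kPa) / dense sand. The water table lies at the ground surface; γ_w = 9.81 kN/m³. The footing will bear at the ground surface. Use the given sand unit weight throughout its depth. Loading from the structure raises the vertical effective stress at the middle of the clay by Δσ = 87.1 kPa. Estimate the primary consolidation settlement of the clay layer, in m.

Mid-depth of clay below the ground surface: z = 1.5 + 2.4/2 = 2.7 m.
Total vertical stress at mid-clay: σ_v = 19.8×1.5 + 18.6×1.2 = 52.02 kPa.
Pore pressure: u = 9.81×(2.7 − 0) = 26.487 kPa.
Initial effective stress: σ'_0 = σ_v − u = 52.02 − 26.487 = 25.533 kPa.
Final effective stress: σ'_f = 25.533 + 87.1 = 112.63 kPa.
σ'_f = 112.63 ≤ σ'_p = 201 kPa, so the clay remains overconsolidated and only the recompression index applies:
S_c = C_r·H/(1+e₀)·log₁₀(σ'_f/σ'_0) = 0.069×2.4/2.28×log₁₀(112.63/25.533)
    = 0.072629 × 0.64455 = 0.04681 m

S_c ≈ 0.0468 m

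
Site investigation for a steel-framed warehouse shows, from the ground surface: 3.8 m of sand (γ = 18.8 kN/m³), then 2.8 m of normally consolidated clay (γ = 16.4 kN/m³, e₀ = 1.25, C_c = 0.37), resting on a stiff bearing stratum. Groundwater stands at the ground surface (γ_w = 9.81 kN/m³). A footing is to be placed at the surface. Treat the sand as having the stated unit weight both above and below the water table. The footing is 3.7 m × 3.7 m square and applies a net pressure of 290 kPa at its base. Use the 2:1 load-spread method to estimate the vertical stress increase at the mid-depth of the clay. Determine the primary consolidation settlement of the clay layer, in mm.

Mid-depth of clay below the ground surface: z = 3.8 + 2.8/2 = 5.2 m.
Total vertical stress at mid-clay: σ_v = 18.8×3.8 + 16.4×1.4 = 94.4 kPa.
Pore pressure: u = 9.81×(5.2 − 0) = 51.012 kPa.
Initial effective stress: σ'_0 = σ_v − u = 94.4 − 51.012 = 43.388 kPa.
Stress increase at mid-clay by the 2:1 spreading method:
Δσ = qBL/((B+z)(L+z)) = 290×3.7×3.7/((3.7+5.2)(3.7+5.2)) = 50.121 kPa
Final effective stress: σ'_f = σ'_0 + Δσ = 43.388 + 50.121 = 93.509 kPa.
Normally consolidated clay, so the full stress increment lies on the virgin compression line:
S_c = C_c·H/(1+e₀)·log₁₀(σ'_f/σ'_0) = 0.37×2.8/(1+1.25)×log₁₀(93.509/43.388)
    = 0.46044 × 0.33348 = 0.1535 m

S_c ≈ 154 mm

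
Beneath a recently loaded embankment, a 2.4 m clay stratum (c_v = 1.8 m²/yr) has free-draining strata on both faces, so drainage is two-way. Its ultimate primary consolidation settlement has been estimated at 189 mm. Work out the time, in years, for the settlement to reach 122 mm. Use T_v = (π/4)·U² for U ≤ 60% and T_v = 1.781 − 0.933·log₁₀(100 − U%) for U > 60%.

t ≈ 0.268 years

Drainage path length: H_d = H/2 = 1.2 m (double drainage).
U = S(t)/S_ult = 122/189 = 0.6455.
U > 60%: T_v = 1.781 − 0.933·log₁₀(100 − 64.55) = 0.33521.
t = T_v·H_d²/c_v = 0.33521×1.2²/1.8 = 0.2682 years.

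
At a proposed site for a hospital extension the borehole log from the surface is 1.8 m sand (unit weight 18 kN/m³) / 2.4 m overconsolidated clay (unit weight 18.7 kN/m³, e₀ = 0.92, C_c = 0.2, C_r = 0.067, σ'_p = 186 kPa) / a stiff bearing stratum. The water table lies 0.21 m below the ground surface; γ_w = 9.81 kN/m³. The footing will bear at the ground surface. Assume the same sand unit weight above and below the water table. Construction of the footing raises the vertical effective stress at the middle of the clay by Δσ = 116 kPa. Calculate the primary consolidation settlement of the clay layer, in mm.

S_c ≈ 60.1 mm

Mid-depth of clay below the ground surface: z = 1.8 + 2.4/2 = 3 m.
Total vertical stress at mid-clay: σ_v = 18×1.8 + 18.7×1.2 = 54.84 kPa.
Pore pressure: u = 9.81×(3 − 0.21) = 27.37 kPa.
Initial effective stress: σ'_0 = σ_v − u = 54.84 − 27.37 = 27.47 kPa.
Final effective stress: σ'_f = 27.47 + 116 = 143.47 kPa.
σ'_f = 143.47 ≤ σ'_p = 186 kPa, so the clay remains overconsolidated and only the recompression index applies:
S_c = C_r·H/(1+e₀)·log₁₀(σ'_f/σ'_0) = 0.067×2.4/1.92×log₁₀(143.47/27.47)
    = 0.08375 × 0.7179 = 0.06012 m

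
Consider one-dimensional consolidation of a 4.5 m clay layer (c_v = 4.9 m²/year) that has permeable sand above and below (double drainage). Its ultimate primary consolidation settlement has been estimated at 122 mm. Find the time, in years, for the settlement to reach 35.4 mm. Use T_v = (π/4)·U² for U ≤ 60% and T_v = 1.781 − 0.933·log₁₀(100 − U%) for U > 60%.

Drainage path length: H_d = H/2 = 2.25 m (double drainage).
U = S(t)/S_ult = 35.4/122 = 0.2902.
U ≤ 60%: T_v = (π/4)·U² = (π/4)×0.29016² = 0.066127.
t = T_v·H_d²/c_v = 0.066127×2.25²/4.9 = 0.06832 years.

t ≈ 0.0683 years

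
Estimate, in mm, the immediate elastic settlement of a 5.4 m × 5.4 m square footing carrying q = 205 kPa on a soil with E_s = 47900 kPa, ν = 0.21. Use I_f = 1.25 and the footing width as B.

Immediate (elastic) settlement: S_e = q·B·(1−ν²)/E_s · I_f.
S_e = 205 × 5.4 × (1 − 0.21²) / 47900 × 1.25
    = 205 × 5.4 × 0.9559 / 47900 × 1.25
    = 0.02761 m = 27.61 mm

S_e ≈ 27.6 mm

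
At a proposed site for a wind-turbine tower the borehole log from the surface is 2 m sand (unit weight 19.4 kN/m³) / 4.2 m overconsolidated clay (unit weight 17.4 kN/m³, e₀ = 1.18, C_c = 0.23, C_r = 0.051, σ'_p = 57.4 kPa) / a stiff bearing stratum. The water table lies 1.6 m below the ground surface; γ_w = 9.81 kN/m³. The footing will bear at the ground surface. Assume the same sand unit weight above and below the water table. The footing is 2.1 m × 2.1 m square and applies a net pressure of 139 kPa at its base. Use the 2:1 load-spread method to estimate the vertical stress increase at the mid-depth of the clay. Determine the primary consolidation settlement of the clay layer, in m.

Mid-depth of clay below the ground surface: z = 2 + 4.2/2 = 4.1 m.
Total vertical stress at mid-clay: σ_v = 19.4×2 + 17.4×2.1 = 75.34 kPa.
Pore pressure: u = 9.81×(4.1 − 1.6) = 24.525 kPa.
Initial effective stress: σ'_0 = σ_v − u = 75.34 − 24.525 = 50.815 kPa.
Stress increase at mid-clay by the 2:1 spreading method:
Δσ = qBL/((B+z)(L+z)) = 139×2.1×2.1/((2.1+4.1)(2.1+4.1)) = 15.947 kPa
Final effective stress: σ'_f = 50.815 + 15.947 = 66.762 kPa.
σ'_f = 66.762 > σ'_p = 57.4 kPa, so the stress path crosses the preconsolidation pressure — recompression up to σ'_p, then virgin compression beyond:
S_c = H/(1+e₀)·[C_r·log₁₀(σ'_p/σ'_0) + C_c·log₁₀(σ'_f/σ'_p)]
    = 4.2/2.18 × [0.051×log₁₀(57.4/50.815) + 0.23×log₁₀(66.762/57.4)]
    = 1.9266 × [0.0026989 + 0.015092] = 0.03428 m

S_c ≈ 0.0343 m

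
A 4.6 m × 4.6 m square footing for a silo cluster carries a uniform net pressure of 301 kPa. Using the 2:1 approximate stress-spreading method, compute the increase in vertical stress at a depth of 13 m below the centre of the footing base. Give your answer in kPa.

Δσ_z ≈ 20.6 kPa

By the 2:1 method the load spreads at 1 horizontal : 2 vertical, so at depth z the loaded area has grown by z in each plan dimension:
Δσ = qBL/((B+z)(L+z)) = 301×4.6×4.6/((4.6+13)(4.6+13)) = 20.562 kPa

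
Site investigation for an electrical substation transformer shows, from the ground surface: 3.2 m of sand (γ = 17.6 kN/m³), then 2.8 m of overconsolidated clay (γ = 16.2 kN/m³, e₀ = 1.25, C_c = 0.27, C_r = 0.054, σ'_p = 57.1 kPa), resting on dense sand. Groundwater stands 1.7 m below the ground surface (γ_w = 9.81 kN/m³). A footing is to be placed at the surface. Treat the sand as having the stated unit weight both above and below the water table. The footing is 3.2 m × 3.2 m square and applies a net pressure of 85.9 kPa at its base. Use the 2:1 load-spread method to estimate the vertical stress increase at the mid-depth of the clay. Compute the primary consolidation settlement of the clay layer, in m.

S_c ≈ 0.0225 m

Mid-depth of clay below the ground surface: z = 3.2 + 2.8/2 = 4.6 m.
Total vertical stress at mid-clay: σ_v = 17.6×3.2 + 16.2×1.4 = 79 kPa.
Pore pressure: u = 9.81×(4.6 − 1.7) = 28.449 kPa.
Initial effective stress: σ'_0 = σ_v − u = 79 − 28.449 = 50.551 kPa.
Stress increase at mid-clay by the 2:1 spreading method:
Δσ = qBL/((B+z)(L+z)) = 85.9×3.2×3.2/((3.2+4.6)(3.2+4.6)) = 14.458 kPa
Final effective stress: σ'_f = 50.551 + 14.458 = 65.009 kPa.
σ'_f = 65.009 > σ'_p = 57.1 kPa, so the stress path crosses the preconsolidation pressure — recompression up to σ'_p, then virgin compression beyond:
S_c = H/(1+e₀)·[C_r·log₁₀(σ'_p/σ'_0) + C_c·log₁₀(σ'_f/σ'_p)]
    = 2.8/2.25 × [0.054×log₁₀(57.1/50.551) + 0.27×log₁₀(65.009/57.1)]
    = 1.2444 × [0.0028569 + 0.015211] = 0.02248 m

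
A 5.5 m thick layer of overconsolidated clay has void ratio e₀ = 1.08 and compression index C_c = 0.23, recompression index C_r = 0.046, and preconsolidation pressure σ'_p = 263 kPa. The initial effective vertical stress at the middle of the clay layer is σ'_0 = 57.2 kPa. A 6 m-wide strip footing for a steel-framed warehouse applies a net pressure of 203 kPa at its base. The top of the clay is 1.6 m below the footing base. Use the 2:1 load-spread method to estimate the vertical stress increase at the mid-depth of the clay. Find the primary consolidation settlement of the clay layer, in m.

S_c ≈ 0.059 m

Mid-depth of clay below the footing base: z = 1.6 + 5.5/2 = 4.35 m.
Stress increase at mid-clay by the 2:1 spreading method:
Δσ = qB/(B+z) = 203×6/(6+4.35) = 117.68 kPa
Final effective stress: σ'_f = 57.2 + 117.68 = 174.88 kPa.
σ'_f = 174.88 ≤ σ'_p = 263 kPa, so the clay remains overconsolidated and only the recompression index applies:
S_c = C_r·H/(1+e₀)·log₁₀(σ'_f/σ'_0) = 0.046×5.5/2.08×log₁₀(174.88/57.2)
    = 0.12163 × 0.48534 = 0.05903 m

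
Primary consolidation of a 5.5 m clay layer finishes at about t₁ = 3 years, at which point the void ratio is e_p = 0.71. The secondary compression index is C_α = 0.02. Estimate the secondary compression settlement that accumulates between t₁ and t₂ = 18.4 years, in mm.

Secondary compression: S_s = C_α·H/(1+e_p)·log₁₀(t₂/t₁)
S_s = 0.02×5.5/(1+0.71)×log₁₀(18.4/3)
    = 0.06433 × 0.7877 = 0.05067 m

S_s ≈ 50.7 mm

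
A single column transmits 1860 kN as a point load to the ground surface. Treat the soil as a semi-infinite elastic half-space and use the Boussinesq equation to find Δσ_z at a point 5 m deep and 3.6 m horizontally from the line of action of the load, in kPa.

Δσ_z ≈ 12.5 kPa

Boussinesq vertical stress below a point load on an elastic half-space:
Δσ_z = 3P/(2πz²) · [1 + (r/z)²]^(−5/2)
r/z = 3.6/5 = 0.72; [1+(r/z)²]^(−5/2) = 0.35199.
Δσ_z = 3×1860/(2π×5²) × 0.35199 = 35.523 × 0.35199 = 12.5 kPa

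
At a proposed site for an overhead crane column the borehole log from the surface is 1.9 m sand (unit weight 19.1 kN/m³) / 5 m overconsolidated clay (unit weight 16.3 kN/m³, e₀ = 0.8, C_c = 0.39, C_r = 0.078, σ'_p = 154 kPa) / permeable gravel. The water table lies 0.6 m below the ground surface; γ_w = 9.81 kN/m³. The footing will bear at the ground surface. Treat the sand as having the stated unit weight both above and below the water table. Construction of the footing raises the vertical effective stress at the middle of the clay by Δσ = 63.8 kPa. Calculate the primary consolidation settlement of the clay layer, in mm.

S_c ≈ 90.1 mm

Mid-depth of clay below the ground surface: z = 1.9 + 5/2 = 4.4 m.
Total vertical stress at mid-clay: σ_v = 19.1×1.9 + 16.3×2.5 = 77.04 kPa.
Pore pressure: u = 9.81×(4.4 − 0.6) = 37.278 kPa.
Initial effective stress: σ'_0 = σ_v − u = 77.04 − 37.278 = 39.762 kPa.
Final effective stress: σ'_f = 39.762 + 63.8 = 103.56 kPa.
σ'_f = 103.56 ≤ σ'_p = 154 kPa, so the clay remains overconsolidated and only the recompression index applies:
S_c = C_r·H/(1+e₀)·log₁₀(σ'_f/σ'_0) = 0.078×5/1.8×log₁₀(103.56/39.762)
    = 0.21667 × 0.41572 = 0.09007 m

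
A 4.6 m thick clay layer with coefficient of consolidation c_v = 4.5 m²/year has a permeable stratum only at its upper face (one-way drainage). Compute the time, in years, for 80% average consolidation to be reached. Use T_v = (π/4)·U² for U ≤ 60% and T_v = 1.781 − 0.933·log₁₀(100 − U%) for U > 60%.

t ≈ 2.67 years

Drainage path length: H_d = H = 4.6 m (single drainage).
U > 60%: T_v = 1.781 − 0.933·log₁₀(100 − 80) = 0.56714.
t = T_v·H_d²/c_v = 0.56714×4.6²/4.5 = 2.667 years.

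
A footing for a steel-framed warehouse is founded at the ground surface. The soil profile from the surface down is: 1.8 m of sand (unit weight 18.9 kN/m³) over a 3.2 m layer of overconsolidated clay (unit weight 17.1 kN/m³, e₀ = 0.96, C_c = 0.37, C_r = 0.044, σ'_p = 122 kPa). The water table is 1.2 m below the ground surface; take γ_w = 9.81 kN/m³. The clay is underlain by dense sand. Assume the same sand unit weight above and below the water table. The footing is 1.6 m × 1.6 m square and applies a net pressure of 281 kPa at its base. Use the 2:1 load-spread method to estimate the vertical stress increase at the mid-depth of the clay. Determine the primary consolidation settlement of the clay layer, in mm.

S_c ≈ 17 mm

Mid-depth of clay below the ground surface: z = 1.8 + 3.2/2 = 3.4 m.
Total vertical stress at mid-clay: σ_v = 18.9×1.8 + 17.1×1.6 = 61.38 kPa.
Pore pressure: u = 9.81×(3.4 − 1.2) = 21.582 kPa.
Initial effective stress: σ'_0 = σ_v − u = 61.38 − 21.582 = 39.798 kPa.
Stress increase at mid-clay by the 2:1 spreading method:
Δσ = qBL/((B+z)(L+z)) = 281×1.6×1.6/((1.6+3.4)(1.6+3.4)) = 28.774 kPa
Final effective stress: σ'_f = 39.798 + 28.774 = 68.572 kPa.
σ'_f = 68.572 ≤ σ'_p = 122 kPa, so the clay remains overconsolidated and only the recompression index applies:
S_c = C_r·H/(1+e₀)·log₁₀(σ'_f/σ'_0) = 0.044×3.2/1.96×log₁₀(68.572/39.798)
    = 0.071839 × 0.23629 = 0.01697 m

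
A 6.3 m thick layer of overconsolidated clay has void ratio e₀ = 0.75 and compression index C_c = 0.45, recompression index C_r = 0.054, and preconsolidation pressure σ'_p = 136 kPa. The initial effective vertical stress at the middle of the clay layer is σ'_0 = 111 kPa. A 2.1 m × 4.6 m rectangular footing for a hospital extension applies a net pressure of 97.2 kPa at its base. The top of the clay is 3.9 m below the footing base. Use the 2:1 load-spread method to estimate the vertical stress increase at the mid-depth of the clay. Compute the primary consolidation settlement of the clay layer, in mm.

Mid-depth of clay below the footing base: z = 3.9 + 6.3/2 = 7.05 m.
Stress increase at mid-clay by the 2:1 spreading method:
Δσ = qBL/((B+z)(L+z)) = 97.2×2.1×4.6/((2.1+7.05)(4.6+7.05)) = 8.8084 kPa
Final effective stress: σ'_f = 111 + 8.8084 = 119.81 kPa.
σ'_f = 119.81 ≤ σ'_p = 136 kPa, so the clay remains overconsolidated and only the recompression index applies:
S_c = C_r·H/(1+e₀)·log₁₀(σ'_f/σ'_0) = 0.054×6.3/1.75×log₁₀(119.81/111)
    = 0.1944 × 0.03317 = 0.006448 m

S_c ≈ 6.45 mm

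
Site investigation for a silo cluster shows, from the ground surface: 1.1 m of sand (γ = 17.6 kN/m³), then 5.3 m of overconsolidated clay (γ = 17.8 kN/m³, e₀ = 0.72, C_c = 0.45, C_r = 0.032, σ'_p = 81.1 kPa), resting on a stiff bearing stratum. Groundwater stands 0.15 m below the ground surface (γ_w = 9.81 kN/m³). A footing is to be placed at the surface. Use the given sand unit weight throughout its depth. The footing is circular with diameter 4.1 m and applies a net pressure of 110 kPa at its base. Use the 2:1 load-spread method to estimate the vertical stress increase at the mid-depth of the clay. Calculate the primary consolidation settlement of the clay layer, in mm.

Mid-depth of clay below the ground surface: z = 1.1 + 5.3/2 = 3.75 m.
Total vertical stress at mid-clay: σ_v = 17.6×1.1 + 17.8×2.65 = 66.53 kPa.
Pore pressure: u = 9.81×(3.75 − 0.15) = 35.316 kPa.
Initial effective stress: σ'_0 = σ_v − u = 66.53 − 35.316 = 31.214 kPa.
Stress increase at mid-clay by the 2:1 spreading method:
Δσ ≈ qD²/(D+z)² = 110×4.1²/(4.1+3.75)² = 30.007 kPa
Final effective stress: σ'_f = 31.214 + 30.007 = 61.221 kPa.
σ'_f = 61.221 ≤ σ'_p = 81.1 kPa, so the clay remains overconsolidated and only the recompression index applies:
S_c = C_r·H/(1+e₀)·log₁₀(σ'_f/σ'_0) = 0.032×5.3/1.72×log₁₀(61.221/31.214)
    = 0.098605 × 0.29255 = 0.02885 m

S_c ≈ 28.8 mm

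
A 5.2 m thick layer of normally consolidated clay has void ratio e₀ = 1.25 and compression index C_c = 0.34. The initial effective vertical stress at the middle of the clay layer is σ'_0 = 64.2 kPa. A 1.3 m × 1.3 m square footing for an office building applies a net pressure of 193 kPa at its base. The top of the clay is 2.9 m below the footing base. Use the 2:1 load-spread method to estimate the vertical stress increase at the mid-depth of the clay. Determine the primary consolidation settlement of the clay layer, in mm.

S_c ≈ 35.6 mm

Mid-depth of clay below the footing base: z = 2.9 + 5.2/2 = 5.5 m.
Stress increase at mid-clay by the 2:1 spreading method:
Δσ = qBL/((B+z)(L+z)) = 193×1.3×1.3/((1.3+5.5)(1.3+5.5)) = 7.0538 kPa
Final effective stress: σ'_f = σ'_0 + Δσ = 64.2 + 7.0538 = 71.254 kPa.
Normally consolidated clay, so the full stress increment lies on the virgin compression line:
S_c = C_c·H/(1+e₀)·log₁₀(σ'_f/σ'_0) = 0.34×5.2/(1+1.25)×log₁₀(71.254/64.2)
    = 0.78578 × 0.045274 = 0.03558 m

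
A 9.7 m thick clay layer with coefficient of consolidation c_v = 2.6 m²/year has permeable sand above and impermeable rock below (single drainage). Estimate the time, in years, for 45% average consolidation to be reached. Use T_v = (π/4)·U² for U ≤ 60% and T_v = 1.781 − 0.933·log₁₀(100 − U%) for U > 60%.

Drainage path length: H_d = H = 9.7 m (single drainage).
U ≤ 60%: T_v = (π/4)·U² = (π/4)×0.45² = 0.15904.
t = T_v·H_d²/c_v = 0.15904×9.7²/2.6 = 5.755 years.

t ≈ 5.76 years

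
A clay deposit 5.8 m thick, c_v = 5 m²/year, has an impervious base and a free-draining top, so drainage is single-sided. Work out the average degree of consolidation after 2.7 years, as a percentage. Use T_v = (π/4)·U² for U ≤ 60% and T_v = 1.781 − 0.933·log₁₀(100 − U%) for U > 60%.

Drainage path length: H_d = H = 5.8 m (single drainage).
T_v = c_v·t/H_d² = 5×2.7/5.8² = 0.40131.
T_v = 0.40131 corresponds to the U > 60% branch:
U = 1 − 10^((1.781 − T_v)/0.933)/100 = 0.6989

U ≈ 69.9 %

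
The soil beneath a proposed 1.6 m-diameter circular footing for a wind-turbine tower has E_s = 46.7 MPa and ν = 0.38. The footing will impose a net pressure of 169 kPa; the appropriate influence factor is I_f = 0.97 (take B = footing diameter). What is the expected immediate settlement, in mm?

Immediate (elastic) settlement: S_e = q·B·(1−ν²)/E_s · I_f.
E_s = 46.7 MPa = 46700 kPa.
S_e = 169 × 1.6 × (1 − 0.38²) / 46700 × 0.97
    = 169 × 1.6 × 0.8556 / 46700 × 0.97
    = 0.004805 m = 4.805 mm

S_e ≈ 4.81 mm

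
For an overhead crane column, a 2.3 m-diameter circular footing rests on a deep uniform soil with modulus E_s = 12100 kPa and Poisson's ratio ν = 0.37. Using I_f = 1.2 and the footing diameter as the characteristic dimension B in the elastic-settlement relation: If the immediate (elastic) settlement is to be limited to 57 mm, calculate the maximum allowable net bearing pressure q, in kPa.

q ≈ 290 kPa

S_e = q·B·(1−ν²)/E_s · I_f  ⇒  q = S_e·E_s / (B·(1−ν²)·I_f).
q = 0.057 × 12100 / (2.3 × 0.8631 × 1.2) = 289.5 kPa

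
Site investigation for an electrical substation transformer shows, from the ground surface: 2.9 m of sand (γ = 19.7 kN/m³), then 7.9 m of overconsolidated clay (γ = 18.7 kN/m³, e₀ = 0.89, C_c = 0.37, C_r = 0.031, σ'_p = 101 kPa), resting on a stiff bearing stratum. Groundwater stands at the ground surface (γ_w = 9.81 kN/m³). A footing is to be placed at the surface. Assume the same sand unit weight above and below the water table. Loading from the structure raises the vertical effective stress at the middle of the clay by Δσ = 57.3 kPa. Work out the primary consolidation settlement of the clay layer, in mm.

Mid-depth of clay below the ground surface: z = 2.9 + 7.9/2 = 6.85 m.
Total vertical stress at mid-clay: σ_v = 19.7×2.9 + 18.7×3.95 = 131 kPa.
Pore pressure: u = 9.81×(6.85 − 0) = 67.198 kPa.
Initial effective stress: σ'_0 = σ_v − u = 131 − 67.198 = 63.802 kPa.
Final effective stress: σ'_f = 63.802 + 57.3 = 121.1 kPa.
σ'_f = 121.1 > σ'_p = 101 kPa, so the stress path crosses the preconsolidation pressure — recompression up to σ'_p, then virgin compression beyond:
S_c = H/(1+e₀)·[C_r·log₁₀(σ'_p/σ'_0) + C_c·log₁₀(σ'_f/σ'_p)]
    = 7.9/1.89 × [0.031×log₁₀(101/63.802) + 0.37×log₁₀(121.1/101)]
    = 4.1799 × [0.0061841 + 0.029164] = 0.1478 m

S_c ≈ 148 mm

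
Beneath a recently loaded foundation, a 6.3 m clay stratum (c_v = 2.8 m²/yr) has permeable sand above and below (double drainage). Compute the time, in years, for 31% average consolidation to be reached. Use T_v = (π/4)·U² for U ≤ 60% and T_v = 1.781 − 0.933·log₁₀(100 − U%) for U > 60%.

Drainage path length: H_d = H/2 = 3.15 m (double drainage).
U ≤ 60%: T_v = (π/4)·U² = (π/4)×0.31² = 0.075477.
t = T_v·H_d²/c_v = 0.075477×3.15²/2.8 = 0.2675 years.

t ≈ 0.267 years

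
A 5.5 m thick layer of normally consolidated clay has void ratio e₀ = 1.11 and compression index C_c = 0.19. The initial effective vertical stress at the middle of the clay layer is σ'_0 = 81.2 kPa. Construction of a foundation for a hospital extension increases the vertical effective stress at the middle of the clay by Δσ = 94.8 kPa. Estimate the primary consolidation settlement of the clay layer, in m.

Final effective stress: σ'_f = σ'_0 + Δσ = 81.2 + 94.8 = 176 kPa.
Normally consolidated clay, so the full stress increment lies on the virgin compression line:
S_c = C_c·H/(1+e₀)·log₁₀(σ'_f/σ'_0) = 0.19×5.5/(1+1.11)×log₁₀(176/81.2)
    = 0.49526 × 0.33596 = 0.1664 m

S_c ≈ 0.166 m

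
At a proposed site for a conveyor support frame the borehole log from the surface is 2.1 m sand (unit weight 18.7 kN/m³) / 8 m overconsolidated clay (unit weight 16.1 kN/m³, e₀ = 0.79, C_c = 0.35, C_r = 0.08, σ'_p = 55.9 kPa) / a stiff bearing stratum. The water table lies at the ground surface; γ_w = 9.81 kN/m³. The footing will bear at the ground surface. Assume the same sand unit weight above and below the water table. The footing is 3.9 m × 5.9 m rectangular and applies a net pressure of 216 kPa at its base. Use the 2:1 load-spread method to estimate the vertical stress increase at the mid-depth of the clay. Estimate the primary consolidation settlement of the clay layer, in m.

Mid-depth of clay below the ground surface: z = 2.1 + 8/2 = 6.1 m.
Total vertical stress at mid-clay: σ_v = 18.7×2.1 + 16.1×4 = 103.67 kPa.
Pore pressure: u = 9.81×(6.1 − 0) = 59.841 kPa.
Initial effective stress: σ'_0 = σ_v − u = 103.67 − 59.841 = 43.829 kPa.
Stress increase at mid-clay by the 2:1 spreading method:
Δσ = qBL/((B+z)(L+z)) = 216×3.9×5.9/((3.9+6.1)(5.9+6.1)) = 41.418 kPa
Final effective stress: σ'_f = 43.829 + 41.418 = 85.247 kPa.
σ'_f = 85.247 > σ'_p = 55.9 kPa, so the stress path crosses the preconsolidation pressure — recompression up to σ'_p, then virgin compression beyond:
S_c = H/(1+e₀)·[C_r·log₁₀(σ'_p/σ'_0) + C_c·log₁₀(σ'_f/σ'_p)]
    = 8/1.79 × [0.08×log₁₀(55.9/43.829) + 0.35×log₁₀(85.247/55.9)]
    = 4.4693 × [0.008452 + 0.064144] = 0.3245 m

S_c ≈ 0.324 m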